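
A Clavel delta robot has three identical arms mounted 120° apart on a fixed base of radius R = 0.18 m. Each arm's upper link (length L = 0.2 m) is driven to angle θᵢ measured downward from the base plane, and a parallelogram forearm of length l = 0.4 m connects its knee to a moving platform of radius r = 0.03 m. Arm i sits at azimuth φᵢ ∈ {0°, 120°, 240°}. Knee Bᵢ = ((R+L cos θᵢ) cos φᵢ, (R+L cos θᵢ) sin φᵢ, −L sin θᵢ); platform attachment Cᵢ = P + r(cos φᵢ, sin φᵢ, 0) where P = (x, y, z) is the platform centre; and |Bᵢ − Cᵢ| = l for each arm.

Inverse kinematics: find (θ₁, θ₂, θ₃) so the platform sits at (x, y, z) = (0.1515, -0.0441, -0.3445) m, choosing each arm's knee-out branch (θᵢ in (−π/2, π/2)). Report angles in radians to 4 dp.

rotate P by −φ1: (0.1515, -0.0441, -0.3445)
  A=-0.0015, B=-0.3445, C=(l²−L²−A²−y'²−z²)/(2L)=-0.0016
  θ1 = atan2(B,A) + arccos(C/0.3445) = 0.0002
rotate P by −φ2: (-0.1139, -0.1092, -0.3445)
  e−x'=0.2639;  (l²−L²−(e−x')²−y'²−z²)/2L = -0.2006
  γ=atan2(-0.3445,0.2639)=-0.9170;  ψ=arccos(-0.4623)=2.0514;  θ2=γ+ψ≈1.1344
φ3=240.0° → target in arm frame (-0.0376, 0.1533)
  A=0.1876, B=-0.3445, C=(l²−L²−A²−y'²−z²)/(2L)=-0.1434
  θ3 = atan2(B,A) + arccos(C/0.3922) = 0.8727

θ₁ = 0.0002, θ₂ = 1.1344, θ₃ = 0.8727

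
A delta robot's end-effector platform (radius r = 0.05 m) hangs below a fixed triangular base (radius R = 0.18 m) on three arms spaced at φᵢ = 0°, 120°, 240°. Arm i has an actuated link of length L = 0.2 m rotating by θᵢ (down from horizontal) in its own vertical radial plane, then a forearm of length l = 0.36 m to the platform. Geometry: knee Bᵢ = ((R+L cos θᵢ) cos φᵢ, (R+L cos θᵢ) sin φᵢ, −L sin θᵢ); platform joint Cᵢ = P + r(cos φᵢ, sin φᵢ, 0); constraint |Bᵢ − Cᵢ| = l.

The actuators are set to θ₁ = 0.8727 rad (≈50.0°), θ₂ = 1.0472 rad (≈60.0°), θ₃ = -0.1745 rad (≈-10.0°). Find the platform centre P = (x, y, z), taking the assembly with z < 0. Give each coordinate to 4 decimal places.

centre 1 = (0.2586·cos0.0°, 0.2586·sin0.0°, -0.1532) = (0.2586, 0.0000, -0.1532)
centre 2 = (0.2300·cos120.0°, 0.2300·sin120.0°, -0.1732) = (-0.1150, 0.1992, -0.1732)
arm 3 at φ=240.0°: e+L cos θ3 = 0.3270;  centre 3 = (-0.1635, -0.2832, 0.0347)
subtract pairs → two planes through P
[-0.7471 0.3984 -0.0400]·P = -0.0074;  [-0.8441 -0.5663 0.3759]·P = 0.0178
Cramer: x(z) = -0.0038+0.1674z;  y(z) = -0.0258+0.4143z
quadratic in z: (1.1996)z²+(0.1973)z+(-0.0366)=0, √Δ=0.4634 → z ∈ {-0.2754, 0.1109}; z = -0.2754 (taking z<0)
x = -0.0499, y = -0.1398

(-0.0499, -0.1398, -0.2754)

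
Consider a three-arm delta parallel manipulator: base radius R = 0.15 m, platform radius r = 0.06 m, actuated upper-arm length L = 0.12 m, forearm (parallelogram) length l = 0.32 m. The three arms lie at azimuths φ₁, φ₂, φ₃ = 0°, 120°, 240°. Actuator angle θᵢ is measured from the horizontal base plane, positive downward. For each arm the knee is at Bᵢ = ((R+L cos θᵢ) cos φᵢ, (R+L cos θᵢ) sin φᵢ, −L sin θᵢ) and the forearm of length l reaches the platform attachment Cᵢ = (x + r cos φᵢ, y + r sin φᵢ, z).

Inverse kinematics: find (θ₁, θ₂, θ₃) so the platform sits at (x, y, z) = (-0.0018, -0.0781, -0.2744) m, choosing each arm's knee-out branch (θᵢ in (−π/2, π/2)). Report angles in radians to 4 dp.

φ1=0.0° → target in arm frame (-0.0018, -0.0781)
  A cos θ + B sin θ = C:  0.0918·cos θ + -0.2744·sin θ = -0.0076
  √(A²+B²)=0.2893;  θ1 = -1.2480+1.5970 ≈ 0.3491
rotate P by −φ2: (-0.0667, 0.0406, -0.2744)
  e−x'=0.1567;  (l²−L²−(e−x')²−y'²−z²)/2L = -0.0563
  γ=atan2(-0.2744,0.1567)=-1.0518;  ψ=arccos(-0.1781)=1.7499;  θ2=γ+ψ≈0.6981
φ3=240.0° → target in arm frame (0.0685, 0.0375)
  A=0.0215, B=-0.2744, C=(l²−L²−A²−y'²−z²)/(2L)=0.0452
  √(A²+B²)=0.2752;  θ3 = -1.4927+1.4060 ≈ -0.0868

θ₁ = 0.3491, θ₂ = 0.6981, θ₃ = -0.0868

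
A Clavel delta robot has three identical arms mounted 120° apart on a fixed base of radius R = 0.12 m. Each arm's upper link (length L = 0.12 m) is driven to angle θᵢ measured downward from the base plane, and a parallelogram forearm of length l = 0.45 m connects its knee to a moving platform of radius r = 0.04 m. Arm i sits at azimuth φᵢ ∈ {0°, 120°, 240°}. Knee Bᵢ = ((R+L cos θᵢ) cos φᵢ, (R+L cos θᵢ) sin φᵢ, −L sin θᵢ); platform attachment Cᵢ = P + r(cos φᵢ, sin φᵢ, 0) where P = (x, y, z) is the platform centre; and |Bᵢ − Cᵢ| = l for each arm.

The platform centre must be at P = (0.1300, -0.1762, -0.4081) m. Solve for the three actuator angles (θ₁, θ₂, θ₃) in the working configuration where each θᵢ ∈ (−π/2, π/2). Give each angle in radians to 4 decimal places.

arm 1 (φ=0.0°): x'=0.1300, y'=-0.1762
  e−x'=-0.0500;  (l²−L²−(e−x')²−y'²−z²)/2L = -0.0500
  θ1 = atan2(B,A) + arccos(C/0.4112) = -0.0001
φ2=120.0° → target in arm frame (-0.2176, -0.0245)
  A cos θ + B sin θ = C:  0.2976·cos θ + -0.4081·sin θ = -0.2817
  θ2 = atan2(B,A) + arccos(C/0.5051) = 1.2217
arm 3 (φ=240.0°): x'=0.0876, y'=0.2007
  A=-0.0076, B=-0.4081, C=(l²−L²−A²−y'²−z²)/(2L)=-0.0782
  γ=atan2(-0.4081,-0.0076)=-1.5894;  ψ=arccos(-0.1917)=1.7637;  θ3=γ+ψ≈0.1743

θ₁ = -0.0001, θ₂ = 1.2217, θ₃ = 0.1743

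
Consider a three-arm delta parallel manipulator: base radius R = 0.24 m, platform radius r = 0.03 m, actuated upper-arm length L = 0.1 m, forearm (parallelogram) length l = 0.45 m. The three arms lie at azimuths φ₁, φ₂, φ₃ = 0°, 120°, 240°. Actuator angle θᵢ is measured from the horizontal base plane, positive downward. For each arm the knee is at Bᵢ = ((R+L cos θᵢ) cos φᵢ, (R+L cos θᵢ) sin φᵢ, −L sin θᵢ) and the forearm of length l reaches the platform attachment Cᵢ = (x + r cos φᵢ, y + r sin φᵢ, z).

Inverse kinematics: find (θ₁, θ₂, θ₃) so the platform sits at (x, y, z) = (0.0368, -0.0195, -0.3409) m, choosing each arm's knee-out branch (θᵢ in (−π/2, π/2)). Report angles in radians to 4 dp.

θ₁ = -0.1738, θ₂ = 0.4365, θ₃ = 0.1746

arm 1 (φ=0.0°): x'=0.0368, y'=-0.0195
  A cos θ + B sin θ = C:  0.1732·cos θ + -0.3409·sin θ = 0.2295
  √(A²+B²)=0.3824;  θ1 = -1.1007+0.9269 ≈ -0.1738
arm 2 (φ=120.0°): x'=-0.0353, y'=-0.0221
  A cos θ + B sin θ = C:  0.2453·cos θ + -0.3409·sin θ = 0.0782
  γ=atan2(-0.3409,0.2453)=-0.9471;  ψ=arccos(0.1861)=1.3836;  θ2=γ+ψ≈0.4365
rotate P by −φ3: (-0.0015, 0.0416, -0.3409)
  A=0.2115, B=-0.3409, C=(l²−L²−A²−y'²−z²)/(2L)=0.1491
  √(A²+B²)=0.4012;  θ3 = -1.0155+1.1900 ≈ 0.1746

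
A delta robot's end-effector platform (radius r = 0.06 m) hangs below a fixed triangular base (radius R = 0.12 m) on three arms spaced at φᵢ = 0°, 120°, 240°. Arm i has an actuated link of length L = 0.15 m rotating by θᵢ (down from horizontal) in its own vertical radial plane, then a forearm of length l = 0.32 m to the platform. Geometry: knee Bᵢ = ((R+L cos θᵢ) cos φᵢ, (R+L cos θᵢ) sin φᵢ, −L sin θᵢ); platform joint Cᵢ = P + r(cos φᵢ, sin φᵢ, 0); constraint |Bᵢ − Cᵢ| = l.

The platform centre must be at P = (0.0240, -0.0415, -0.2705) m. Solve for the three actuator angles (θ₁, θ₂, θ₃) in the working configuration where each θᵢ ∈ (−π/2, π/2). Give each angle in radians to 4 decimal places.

θ₁ = 0.0870, θ₂ = 0.4360, θ₃ = 0.0873

rotate P by −φ1: (0.0240, -0.0415, -0.2705)
  e−x'=0.0360;  (l²−L²−(e−x')²−y'²−z²)/2L = 0.0124
  θ1 = atan2(B,A) + arccos(C/0.2729) = 0.0870
rotate P by −φ2: (-0.0479, 0.0000, -0.2705)
  e−x'=0.1079;  (l²−L²−(e−x')²−y'²−z²)/2L = -0.0164
  √(A²+B²)=0.2912;  θ2 = -1.1911+1.6272 ≈ 0.4360
rotate P by −φ3: (0.0239, 0.0415, -0.2705)
  A cos θ + B sin θ = C:  0.0361·cos θ + -0.2705·sin θ = 0.0123
  θ3 = atan2(B,A) + arccos(C/0.2729) = 0.0873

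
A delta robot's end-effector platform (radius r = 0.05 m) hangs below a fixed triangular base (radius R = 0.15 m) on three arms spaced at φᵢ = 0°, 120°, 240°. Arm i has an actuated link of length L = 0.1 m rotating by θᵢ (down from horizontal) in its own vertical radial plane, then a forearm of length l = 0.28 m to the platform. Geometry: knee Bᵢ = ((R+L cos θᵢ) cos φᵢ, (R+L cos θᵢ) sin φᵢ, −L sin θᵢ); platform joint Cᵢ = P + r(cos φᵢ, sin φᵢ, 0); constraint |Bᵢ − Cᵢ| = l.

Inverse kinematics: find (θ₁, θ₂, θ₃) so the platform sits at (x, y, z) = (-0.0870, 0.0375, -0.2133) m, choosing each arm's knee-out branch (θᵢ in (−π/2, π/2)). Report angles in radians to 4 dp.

θ₁ = 0.9595, θ₂ = -0.3495, θ₃ = 0.2621

rotate P by −φ1: (-0.0870, 0.0375, -0.2133)
  e−x'=0.1870;  (l²−L²−(e−x')²−y'²−z²)/2L = -0.0674
  θ1 = atan2(B,A) + arccos(C/0.2837) = 0.9595
φ2=120.0° → target in arm frame (0.0760, 0.0566)
  e−x'=0.0240;  (l²−L²−(e−x')²−y'²−z²)/2L = 0.0956
  θ2 = atan2(B,A) + arccos(C/0.2146) = -0.3495
rotate P by −φ3: (0.0110, -0.0941, -0.2133)
  A=0.0890, B=-0.2133, C=(l²−L²−A²−y'²−z²)/(2L)=0.0307
  γ=atan2(-0.2133,0.0890)=-1.1756;  ψ=arccos(0.1327)=1.4377;  θ3=γ+ψ≈0.2621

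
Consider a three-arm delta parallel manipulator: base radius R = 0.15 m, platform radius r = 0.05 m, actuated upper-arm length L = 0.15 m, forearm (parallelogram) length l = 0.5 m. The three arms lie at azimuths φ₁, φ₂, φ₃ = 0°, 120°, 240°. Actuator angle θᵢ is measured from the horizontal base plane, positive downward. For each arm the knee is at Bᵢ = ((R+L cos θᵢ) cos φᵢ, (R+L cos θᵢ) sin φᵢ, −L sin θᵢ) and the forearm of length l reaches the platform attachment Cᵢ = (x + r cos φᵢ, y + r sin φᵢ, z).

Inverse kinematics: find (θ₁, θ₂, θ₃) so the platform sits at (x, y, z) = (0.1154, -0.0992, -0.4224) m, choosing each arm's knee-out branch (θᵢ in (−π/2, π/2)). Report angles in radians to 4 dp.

θ₁ = -0.3491, θ₂ = 0.6108, θ₃ = -0.0002

rotate P by −φ1: (0.1154, -0.0992, -0.4224)
  e−x'=-0.0154;  (l²−L²−(e−x')²−y'²−z²)/2L = 0.1300
  θ1 = atan2(B,A) + arccos(C/0.4227) = -0.3491
rotate P by −φ2: (-0.1436, -0.0503, -0.4224)
  A=0.2436, B=-0.4224, C=(l²−L²−A²−y'²−z²)/(2L)=-0.0427
  √(A²+B²)=0.4876;  θ2 = -1.0477+1.6584 ≈ 0.6108
rotate P by −φ3: (0.0282, 0.1495, -0.4224)
  e−x'=0.0718;  (l²−L²−(e−x')²−y'²−z²)/2L = 0.0719
  θ3 = atan2(B,A) + arccos(C/0.4285) = -0.0002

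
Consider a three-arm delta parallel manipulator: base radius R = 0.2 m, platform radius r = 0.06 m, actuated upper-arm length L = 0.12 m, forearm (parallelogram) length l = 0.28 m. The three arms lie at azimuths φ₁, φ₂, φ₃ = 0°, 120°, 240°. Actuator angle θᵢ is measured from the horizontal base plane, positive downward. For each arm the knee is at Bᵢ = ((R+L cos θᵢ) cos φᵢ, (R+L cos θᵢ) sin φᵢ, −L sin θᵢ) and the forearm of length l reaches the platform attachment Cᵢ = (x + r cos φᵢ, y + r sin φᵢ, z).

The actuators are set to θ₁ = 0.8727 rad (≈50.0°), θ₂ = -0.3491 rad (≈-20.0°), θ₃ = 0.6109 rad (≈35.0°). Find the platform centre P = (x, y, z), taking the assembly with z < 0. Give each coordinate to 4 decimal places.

(-0.0489, 0.0468, -0.1657)

arm 1 at φ=0.0°: (R−r)+L cos θ1 = 0.2171;  S1 = (0.2171, 0.0000, -0.0919)
arm 2 at φ=120.0°: (R−r)+L cos θ2 = 0.2528;  S2 = (-0.1264, 0.2189, 0.0410)
φ3=240.0°: virtual centre (-0.1191, -0.2064, -0.0688), radius l
eliminate P² terms by subtracting sphere 1 from 2 and 3
plane₁₂: -0.6870x+0.4378y+0.2659z = 0.0100
det = 0.5780;  x = -0.0116+0.2249z,  y = 0.0046+-0.2546z
into |P−S₁|² = l²: 1.1154z² + 0.0786z + -0.0176 = 0;  Δ = 0.0847;  z = -0.1657 or 0.0952 → z<0 root = -0.1657
x = -0.0489, y = 0.0468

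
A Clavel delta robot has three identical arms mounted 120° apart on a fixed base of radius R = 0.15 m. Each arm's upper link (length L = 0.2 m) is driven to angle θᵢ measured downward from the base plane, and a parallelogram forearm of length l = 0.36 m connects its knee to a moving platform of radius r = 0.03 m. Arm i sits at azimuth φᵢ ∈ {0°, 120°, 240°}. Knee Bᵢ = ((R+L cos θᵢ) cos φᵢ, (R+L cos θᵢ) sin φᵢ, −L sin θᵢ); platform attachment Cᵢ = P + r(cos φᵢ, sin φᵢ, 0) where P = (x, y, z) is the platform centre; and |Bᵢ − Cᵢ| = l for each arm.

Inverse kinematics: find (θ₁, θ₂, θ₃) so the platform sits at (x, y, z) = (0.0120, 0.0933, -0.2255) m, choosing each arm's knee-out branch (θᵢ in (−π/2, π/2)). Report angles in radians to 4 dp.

θ₁ = 0.2618, θ₂ = -0.1744, θ₃ = 0.7857

φ1=0.0° → target in arm frame (0.0120, 0.0933)
  e−x'=0.1080;  (l²−L²−(e−x')²−y'²−z²)/2L = 0.0460
  θ1 = atan2(B,A) + arccos(C/0.2500) = 0.2618
φ2=120.0° → target in arm frame (0.0748, -0.0570)
  A=0.0452, B=-0.2255, C=(l²−L²−A²−y'²−z²)/(2L)=0.0836
  √(A²+B²)=0.2300;  θ2 = -1.3730+1.1986 ≈ -0.1744
arm 3 (φ=240.0°): x'=-0.0868, y'=-0.0363
  A cos θ + B sin θ = C:  0.2068·cos θ + -0.2255·sin θ = -0.0133
  γ=atan2(-0.2255,0.2068)=-0.8286;  ψ=arccos(-0.0436)=1.6144;  θ3=γ+ψ≈0.7857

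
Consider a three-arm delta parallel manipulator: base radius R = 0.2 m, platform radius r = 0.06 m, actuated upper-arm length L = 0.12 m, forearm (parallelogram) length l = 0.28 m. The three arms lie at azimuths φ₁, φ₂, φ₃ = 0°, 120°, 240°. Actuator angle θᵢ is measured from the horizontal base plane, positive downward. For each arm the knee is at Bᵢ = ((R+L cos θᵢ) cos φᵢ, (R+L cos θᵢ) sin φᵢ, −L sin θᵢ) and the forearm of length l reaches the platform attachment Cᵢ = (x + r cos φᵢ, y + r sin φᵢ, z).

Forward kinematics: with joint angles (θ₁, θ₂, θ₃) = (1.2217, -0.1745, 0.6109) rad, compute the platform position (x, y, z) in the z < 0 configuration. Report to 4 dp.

(-0.0847, 0.0440, -0.1893)

centre 1 = (0.1810·cos0.0°, 0.1810·sin0.0°, -0.1128) = (0.1810, 0.0000, -0.1128)
centre 2 = (0.2582·cos120.0°, 0.2582·sin120.0°, 0.0208) = (-0.1291, 0.2236, 0.0208)
arm 3 at φ=240.0°: ρ3 = 0.2383;  centre 3 = (-0.1191, -0.2064, -0.0688)
subtract pairs → two planes through P
[-0.6203 0.4472 0.2672]·P = 0.0216;  [-0.6004 -0.4127 0.0879]·P = 0.0160
det = 0.5245;  x = -0.0307+0.2852z,  y = 0.0058+-0.2020z
sphere 1 gives Az²+Bz+C=0 with A=1.1221, B=0.1024, C=-0.0208;  B²−4AC=0.1040;  roots -0.1893, 0.0980;  negative root z = -0.1893
x = -0.0847, y = 0.0440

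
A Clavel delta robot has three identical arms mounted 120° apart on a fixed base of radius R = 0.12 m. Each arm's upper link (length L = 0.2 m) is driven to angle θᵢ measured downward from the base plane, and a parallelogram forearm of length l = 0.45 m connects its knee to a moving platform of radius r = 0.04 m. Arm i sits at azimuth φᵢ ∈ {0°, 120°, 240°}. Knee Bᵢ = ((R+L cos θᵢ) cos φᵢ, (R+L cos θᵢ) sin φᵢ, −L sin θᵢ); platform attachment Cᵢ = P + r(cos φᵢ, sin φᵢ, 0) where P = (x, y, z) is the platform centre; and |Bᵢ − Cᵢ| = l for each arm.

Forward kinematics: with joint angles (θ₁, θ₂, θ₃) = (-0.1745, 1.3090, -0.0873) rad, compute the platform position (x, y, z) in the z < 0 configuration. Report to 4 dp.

(0.1604, -0.2544, -0.3177)

O1 = (0.2770·cos0.0°, 0.2770·sin0.0°, 0.0347) = (0.2770, 0.0000, 0.0347)
O2 = (0.1318·cos120.0°, 0.1318·sin120.0°, -0.1932) = (-0.0659, 0.1141, -0.1932)
O3 = (0.2792·cos240.0°, 0.2792·sin240.0°, 0.0174) = (-0.1396, -0.2418, 0.0174)
subtract pairs → two planes through P
[-0.6857 0.2282 -0.4558]·P = -0.0232;  [-0.8332 -0.4837 -0.0346]·P = 0.0004
det = 0.5218;  x = 0.0214+-0.4376z,  y = -0.0376+0.6824z
quadratic in z: (1.6572)z²+(0.1030)z+(-0.1346)=0, √Δ=0.9500 → z ∈ {-0.3177, 0.2556}; z = -0.3177 (taking z<0)
x = 0.1604, y = -0.2544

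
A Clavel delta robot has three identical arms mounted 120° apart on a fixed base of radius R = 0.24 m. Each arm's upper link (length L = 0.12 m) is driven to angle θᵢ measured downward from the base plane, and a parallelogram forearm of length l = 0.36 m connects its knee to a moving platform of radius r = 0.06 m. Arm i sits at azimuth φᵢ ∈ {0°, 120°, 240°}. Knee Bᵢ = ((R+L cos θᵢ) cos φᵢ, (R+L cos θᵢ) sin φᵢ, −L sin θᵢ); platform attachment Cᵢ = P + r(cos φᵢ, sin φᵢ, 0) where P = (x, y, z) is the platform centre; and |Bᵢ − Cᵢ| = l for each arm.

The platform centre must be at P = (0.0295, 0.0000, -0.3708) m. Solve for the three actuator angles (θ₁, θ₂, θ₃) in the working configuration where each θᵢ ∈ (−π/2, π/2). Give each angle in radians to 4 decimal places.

arm 1 (φ=0.0°): x'=0.0295, y'=0.0000
  e−x'=0.1505;  (l²−L²−(e−x')²−y'²−z²)/2L = -0.1873
  γ=atan2(-0.3708,0.1505)=-1.1852;  ψ=arccos(-0.4679)=2.0578;  θ1=γ+ψ≈0.8725
rotate P by −φ2: (-0.0147, -0.0255, -0.3708)
  e−x'=0.1947;  (l²−L²−(e−x')²−y'²−z²)/2L = -0.2536
  γ=atan2(-0.3708,0.1947)=-1.0872;  ψ=arccos(-0.6056)=2.2213;  θ2=γ+ψ≈1.1341
rotate P by −φ3: (-0.0148, 0.0255, -0.3708)
  e−x'=0.1948;  (l²−L²−(e−x')²−y'²−z²)/2L = -0.2536
  θ3 = atan2(B,A) + arccos(C/0.4188) = 1.1341

θ₁ = 0.8725, θ₂ = 1.1341, θ₃ = 1.1341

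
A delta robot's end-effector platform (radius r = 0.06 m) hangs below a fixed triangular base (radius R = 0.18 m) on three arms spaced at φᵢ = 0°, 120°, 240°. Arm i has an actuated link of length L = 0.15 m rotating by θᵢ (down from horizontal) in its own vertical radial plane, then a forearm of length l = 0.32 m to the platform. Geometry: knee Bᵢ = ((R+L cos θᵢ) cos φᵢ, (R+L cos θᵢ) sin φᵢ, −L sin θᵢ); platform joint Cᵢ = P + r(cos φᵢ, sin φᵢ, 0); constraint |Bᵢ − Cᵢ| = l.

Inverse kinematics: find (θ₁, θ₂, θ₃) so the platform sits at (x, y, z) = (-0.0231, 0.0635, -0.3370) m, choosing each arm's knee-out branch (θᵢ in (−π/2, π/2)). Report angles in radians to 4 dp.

θ₁ = 0.9598, θ₂ = 0.5236, θ₃ = 1.0474

φ1=0.0° → target in arm frame (-0.0231, 0.0635)
  A cos θ + B sin θ = C:  0.1431·cos θ + -0.3370·sin θ = -0.1939
  γ=atan2(-0.3370,0.1431)=-1.1692;  ψ=arccos(-0.5297)=2.1290;  θ1=γ+ψ≈0.9598
arm 2 (φ=120.0°): x'=0.0665, y'=-0.0117
  A cos θ + B sin θ = C:  0.0535·cos θ + -0.3370·sin θ = -0.1222
  √(A²+B²)=0.3412;  θ2 = -1.4135+1.9371 ≈ 0.5236
rotate P by −φ3: (-0.0434, -0.0518, -0.3370)
  A=0.1634, B=-0.3370, C=(l²−L²−A²−y'²−z²)/(2L)=-0.2102
  γ=atan2(-0.3370,0.1634)=-1.1192;  ψ=arccos(-0.5612)=2.1667;  θ3=γ+ψ≈1.0474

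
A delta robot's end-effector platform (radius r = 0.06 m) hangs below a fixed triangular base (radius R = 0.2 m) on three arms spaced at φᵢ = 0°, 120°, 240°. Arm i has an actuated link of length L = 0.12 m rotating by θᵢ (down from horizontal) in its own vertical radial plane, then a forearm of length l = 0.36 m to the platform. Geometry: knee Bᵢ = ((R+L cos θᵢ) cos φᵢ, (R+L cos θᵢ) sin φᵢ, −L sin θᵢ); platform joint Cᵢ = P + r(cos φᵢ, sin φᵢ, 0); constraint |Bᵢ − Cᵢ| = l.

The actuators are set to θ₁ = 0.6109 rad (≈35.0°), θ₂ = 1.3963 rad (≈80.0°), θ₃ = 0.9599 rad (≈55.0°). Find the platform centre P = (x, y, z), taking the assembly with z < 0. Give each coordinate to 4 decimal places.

arm 1 at φ=0.0°: e+L cos θ1 = 0.2383;  O1 = (0.2383, 0.0000, -0.0688)
O2 = (0.1608·cos120.0°, 0.1608·sin120.0°, -0.1182) = (-0.0804, 0.1393, -0.1182)
φ3=240.0°: virtual centre (-0.1044, -0.1809, -0.0983), radius l
subtract pairs → two planes through P
[-0.6374 0.2786 -0.0987]·P = -0.0217;  [-0.6854 -0.3617 -0.0589]·P = -0.0082
Cramer: x(z) = 0.0241-0.1236z;  y(z) = -0.0228+0.0714z
into |P−O₁|² = l²: 1.0204z² + 0.1874z + -0.0784 = 0;  Δ = 0.3553;  z = -0.3839 or 0.2003 → z<0 root = -0.3839
x = 0.0715, y = -0.0502

(0.0715, -0.0502, -0.3839)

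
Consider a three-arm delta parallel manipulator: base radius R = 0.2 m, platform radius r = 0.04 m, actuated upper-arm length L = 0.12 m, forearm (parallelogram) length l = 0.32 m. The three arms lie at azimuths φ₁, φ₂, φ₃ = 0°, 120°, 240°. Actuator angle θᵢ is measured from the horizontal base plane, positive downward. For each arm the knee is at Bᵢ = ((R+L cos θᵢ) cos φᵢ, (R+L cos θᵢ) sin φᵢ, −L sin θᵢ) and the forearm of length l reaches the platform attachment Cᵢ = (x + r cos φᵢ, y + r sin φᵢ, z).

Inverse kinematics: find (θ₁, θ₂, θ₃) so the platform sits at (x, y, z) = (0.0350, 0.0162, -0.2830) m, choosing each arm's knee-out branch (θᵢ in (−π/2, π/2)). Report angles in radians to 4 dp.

φ1=0.0° → target in arm frame (0.0350, 0.0162)
  A cos θ + B sin θ = C:  0.1250·cos θ + -0.2830·sin θ = -0.0332
  γ=atan2(-0.2830,0.1250)=-1.1549;  ψ=arccos(-0.1074)=1.6784;  θ1=γ+ψ≈0.5236
arm 2 (φ=120.0°): x'=-0.0035, y'=-0.0384
  A cos θ + B sin θ = C:  0.1635·cos θ + -0.2830·sin θ = -0.0845
  √(A²+B²)=0.3268;  θ2 = -1.0470+1.8324 ≈ 0.7854
φ3=240.0° → target in arm frame (-0.0315, 0.0222)
  e−x'=0.1915;  (l²−L²−(e−x')²−y'²−z²)/2L = -0.1219
  θ3 = atan2(B,A) + arccos(C/0.3417) = 0.9599

θ₁ = 0.5236, θ₂ = 0.7854, θ₃ = 0.9599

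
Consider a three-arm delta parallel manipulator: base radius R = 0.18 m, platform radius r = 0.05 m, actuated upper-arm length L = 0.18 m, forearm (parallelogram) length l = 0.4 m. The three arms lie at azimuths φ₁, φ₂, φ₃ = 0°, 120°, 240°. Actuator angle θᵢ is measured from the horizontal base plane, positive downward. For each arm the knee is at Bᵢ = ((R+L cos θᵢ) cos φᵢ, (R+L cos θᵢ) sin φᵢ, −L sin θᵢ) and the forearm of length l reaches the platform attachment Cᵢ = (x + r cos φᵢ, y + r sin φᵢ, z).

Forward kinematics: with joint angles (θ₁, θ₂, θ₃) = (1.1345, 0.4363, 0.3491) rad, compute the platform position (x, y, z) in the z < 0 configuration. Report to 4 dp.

(-0.1329, -0.0113, -0.3752)

φ1=0.0°: virtual centre (0.2061, 0.0000, -0.1631), radius l
arm 2 at φ=120.0°: (R−r)+L cos θ2 = 0.2931;  O2 = (-0.1466, 0.2539, -0.0761)
φ3=240.0°: virtual centre (-0.1496, -0.2591, -0.0616), radius l
|O₂|²−|O₁|² = 0.0226;  |O₃|²−|O₁|² = 0.0242
plane₁₂: -0.7053x+0.5077y+0.1741z = 0.0226
det = 0.7266;  x = -0.0331+0.2661z,  y = -0.0013+0.0267z
quadratic in z: (1.0715)z²+(0.1989)z+(-0.0762)=0, √Δ=0.6051 → z ∈ {-0.3752, 0.1895}; z = -0.3752 (taking z<0)
x = -0.1329, y = -0.0113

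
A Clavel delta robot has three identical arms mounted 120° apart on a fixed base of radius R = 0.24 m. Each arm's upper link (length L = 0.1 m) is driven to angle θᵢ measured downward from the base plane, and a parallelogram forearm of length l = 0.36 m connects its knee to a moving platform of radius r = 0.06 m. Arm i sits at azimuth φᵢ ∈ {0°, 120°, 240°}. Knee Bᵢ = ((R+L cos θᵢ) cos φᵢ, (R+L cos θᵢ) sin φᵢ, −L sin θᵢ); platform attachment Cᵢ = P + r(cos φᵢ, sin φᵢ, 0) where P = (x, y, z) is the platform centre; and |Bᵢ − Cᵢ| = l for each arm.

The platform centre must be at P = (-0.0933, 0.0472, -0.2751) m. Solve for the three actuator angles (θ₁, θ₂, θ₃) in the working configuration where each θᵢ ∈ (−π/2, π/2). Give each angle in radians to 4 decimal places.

θ₁ = 1.2216, θ₂ = -0.2616, θ₃ = 0.5236

arm 1 (φ=0.0°): x'=-0.0933, y'=0.0472
  A=0.2733, B=-0.2751, C=(l²−L²−A²−y'²−z²)/(2L)=-0.1650
  θ1 = atan2(B,A) + arccos(C/0.3878) = 1.2216
arm 2 (φ=120.0°): x'=0.0875, y'=0.0572
  e−x'=0.0925;  (l²−L²−(e−x')²−y'²−z²)/2L = 0.1605
  γ=atan2(-0.2751,0.0925)=-1.2465;  ψ=arccos(0.5530)=0.9849;  θ2=γ+ψ≈-0.2616
rotate P by −φ3: (0.0058, -0.1044, -0.2751)
  e−x'=0.1742;  (l²−L²−(e−x')²−y'²−z²)/2L = 0.0133
  θ3 = atan2(B,A) + arccos(C/0.3256) = 0.5236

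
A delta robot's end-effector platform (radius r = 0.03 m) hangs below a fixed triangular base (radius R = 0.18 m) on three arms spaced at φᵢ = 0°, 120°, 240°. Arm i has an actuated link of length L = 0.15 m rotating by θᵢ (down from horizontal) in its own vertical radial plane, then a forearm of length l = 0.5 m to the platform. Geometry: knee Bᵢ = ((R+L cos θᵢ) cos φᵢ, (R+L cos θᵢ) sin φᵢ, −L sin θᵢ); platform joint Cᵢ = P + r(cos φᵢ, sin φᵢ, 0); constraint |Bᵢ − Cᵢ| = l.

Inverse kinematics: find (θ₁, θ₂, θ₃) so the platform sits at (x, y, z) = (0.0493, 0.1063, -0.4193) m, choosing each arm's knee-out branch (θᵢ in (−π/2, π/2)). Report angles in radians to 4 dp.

θ₁ = -0.0003, θ₂ = -0.0875, θ₃ = 0.6981

φ1=0.0° → target in arm frame (0.0493, 0.1063)
  e−x'=0.1007;  (l²−L²−(e−x')²−y'²−z²)/2L = 0.1008
  γ=atan2(-0.4193,0.1007)=-1.3351;  ψ=arccos(0.2338)=1.3348;  θ1=γ+ψ≈-0.0003
φ2=120.0° → target in arm frame (0.0674, -0.0958)
  A=0.0826, B=-0.4193, C=(l²−L²−A²−y'²−z²)/(2L)=0.1189
  θ2 = atan2(B,A) + arccos(C/0.4274) = -0.0875
φ3=240.0° → target in arm frame (-0.1167, -0.0105)
  e−x'=0.2667;  (l²−L²−(e−x')²−y'²−z²)/2L = -0.0652
  √(A²+B²)=0.4969;  θ3 = -1.0043+1.7023 ≈ 0.6981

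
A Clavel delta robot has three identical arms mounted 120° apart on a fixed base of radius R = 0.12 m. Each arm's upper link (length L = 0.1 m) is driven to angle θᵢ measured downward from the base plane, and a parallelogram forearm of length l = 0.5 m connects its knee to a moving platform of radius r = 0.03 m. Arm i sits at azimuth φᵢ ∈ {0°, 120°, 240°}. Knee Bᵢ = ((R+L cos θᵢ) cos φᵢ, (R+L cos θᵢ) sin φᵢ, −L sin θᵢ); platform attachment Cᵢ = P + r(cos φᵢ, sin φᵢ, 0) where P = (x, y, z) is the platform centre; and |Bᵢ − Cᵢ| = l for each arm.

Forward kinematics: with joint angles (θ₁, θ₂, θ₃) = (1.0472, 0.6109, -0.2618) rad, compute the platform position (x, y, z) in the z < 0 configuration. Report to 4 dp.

arm 1 at φ=0.0°: (R−r)+L cos θ1 = 0.1400;  S1 = (0.1400, 0.0000, -0.0866)
φ2=120.0°: virtual centre (-0.0860, 0.1489, -0.0574), radius l
S3 = (0.1866·cos240.0°, 0.1866·sin240.0°, 0.0259) = (-0.0933, -0.1616, 0.0259)
|S₂|²−|S₁|² = 0.0057;  |S₃|²−|S₁|² = 0.0084
plane₁₂: -0.4519x+0.2978y+0.0585z = 0.0057
det = 0.2850;  x = -0.0153+0.3014z,  y = -0.0039+0.2610z
quadratic in z: (1.1589)z²+(0.0776)z+(-0.2184)=0, √Δ=1.0091 → z ∈ {-0.4688, 0.4019}; z = -0.4688 (taking z<0)
x = -0.1566, y = -0.1263

(-0.1566, -0.1263, -0.4688)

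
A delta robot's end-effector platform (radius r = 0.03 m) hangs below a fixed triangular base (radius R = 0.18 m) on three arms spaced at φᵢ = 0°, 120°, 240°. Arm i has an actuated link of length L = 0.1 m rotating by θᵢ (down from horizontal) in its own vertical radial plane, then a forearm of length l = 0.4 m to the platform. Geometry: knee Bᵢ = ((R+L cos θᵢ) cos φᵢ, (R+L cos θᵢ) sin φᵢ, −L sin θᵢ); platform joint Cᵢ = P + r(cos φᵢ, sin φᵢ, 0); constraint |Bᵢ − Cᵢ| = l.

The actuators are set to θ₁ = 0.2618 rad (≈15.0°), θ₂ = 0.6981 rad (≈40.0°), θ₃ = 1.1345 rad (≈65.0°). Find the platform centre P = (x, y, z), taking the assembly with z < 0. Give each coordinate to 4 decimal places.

(0.0742, 0.0456, -0.3839)

O1 = (0.2466·cos0.0°, 0.2466·sin0.0°, -0.0259) = (0.2466, 0.0000, -0.0259)
arm 2 at φ=120.0°: e+L cos θ2 = 0.2266;  O2 = (-0.1133, 0.1962, -0.0643)
φ3=240.0°: virtual centre (-0.0961, -0.1665, -0.0906), radius l
eliminate P² terms by subtracting sphere 1 from 2 and 3
[-0.7198 0.3925 -0.0768]·P = -0.0060;  [-0.6854 -0.3330 -0.1295]·P = -0.0163
Cramer: x(z) = 0.0165-0.1502z;  y(z) = 0.0150-0.0798z
into |P−O₁|² = l²: 1.0289z² + 0.1185z + -0.1062 = 0;  Δ = 0.4510;  z = -0.3839 or 0.2688 → z<0 root = -0.3839
x = 0.0742, y = 0.0456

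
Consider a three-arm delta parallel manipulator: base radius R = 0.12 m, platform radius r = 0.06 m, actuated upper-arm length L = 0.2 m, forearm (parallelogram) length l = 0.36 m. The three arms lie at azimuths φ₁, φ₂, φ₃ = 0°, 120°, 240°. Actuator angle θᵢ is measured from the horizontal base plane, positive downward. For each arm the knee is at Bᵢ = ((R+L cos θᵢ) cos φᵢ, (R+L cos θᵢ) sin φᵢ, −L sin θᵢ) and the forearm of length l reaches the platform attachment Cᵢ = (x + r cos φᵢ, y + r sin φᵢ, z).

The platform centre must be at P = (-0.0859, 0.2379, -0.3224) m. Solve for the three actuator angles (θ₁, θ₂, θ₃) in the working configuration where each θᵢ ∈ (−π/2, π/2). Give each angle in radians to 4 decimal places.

rotate P by −φ1: (-0.0859, 0.2379, -0.3224)
  A=0.1459, B=-0.3224, C=(l²−L²−A²−y'²−z²)/(2L)=-0.2306
  θ1 = atan2(B,A) + arccos(C/0.3539) = 1.1346
φ2=120.0° → target in arm frame (0.2490, -0.0446)
  e−x'=-0.1890;  (l²−L²−(e−x')²−y'²−z²)/2L = -0.1301
  √(A²+B²)=0.3737;  θ2 = -2.1010+1.9264 ≈ -0.1746
arm 3 (φ=240.0°): x'=-0.1631, y'=-0.1933
  A cos θ + B sin θ = C:  0.2231·cos θ + -0.3224·sin θ = -0.2537
  θ3 = atan2(B,A) + arccos(C/0.3921) = 1.3091

θ₁ = 1.1346, θ₂ = -0.1746, θ₃ = 1.3091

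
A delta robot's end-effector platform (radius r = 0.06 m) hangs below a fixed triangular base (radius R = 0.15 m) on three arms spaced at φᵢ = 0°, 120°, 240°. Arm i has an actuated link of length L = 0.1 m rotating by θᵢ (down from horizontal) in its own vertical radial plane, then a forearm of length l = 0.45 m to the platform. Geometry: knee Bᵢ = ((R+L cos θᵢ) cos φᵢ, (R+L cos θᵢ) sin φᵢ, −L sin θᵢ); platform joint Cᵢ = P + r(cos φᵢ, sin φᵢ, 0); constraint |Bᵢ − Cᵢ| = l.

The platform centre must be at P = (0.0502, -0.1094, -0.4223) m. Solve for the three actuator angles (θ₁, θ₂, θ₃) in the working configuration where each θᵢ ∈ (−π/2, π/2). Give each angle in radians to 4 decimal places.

rotate P by −φ1: (0.0502, -0.1094, -0.4223)
  e−x'=0.0398;  (l²−L²−(e−x')²−y'²−z²)/2L = 0.0031
  √(A²+B²)=0.4242;  θ1 = -1.4768+1.5636 ≈ 0.0868
arm 2 (φ=120.0°): x'=-0.1198, y'=0.0112
  A cos θ + B sin θ = C:  0.2098·cos θ + -0.4223·sin θ = -0.1500
  γ=atan2(-0.4223,0.2098)=-1.1096;  ψ=arccos(-0.3181)=1.8945;  θ2=γ+ψ≈0.7849
rotate P by −φ3: (0.0696, 0.0982, -0.4223)
  e−x'=0.0204;  (l²−L²−(e−x')²−y'²−z²)/2L = 0.0206
  θ3 = atan2(B,A) + arccos(C/0.4228) = -0.0005

θ₁ = 0.0868, θ₂ = 0.7849, θ₃ = -0.0005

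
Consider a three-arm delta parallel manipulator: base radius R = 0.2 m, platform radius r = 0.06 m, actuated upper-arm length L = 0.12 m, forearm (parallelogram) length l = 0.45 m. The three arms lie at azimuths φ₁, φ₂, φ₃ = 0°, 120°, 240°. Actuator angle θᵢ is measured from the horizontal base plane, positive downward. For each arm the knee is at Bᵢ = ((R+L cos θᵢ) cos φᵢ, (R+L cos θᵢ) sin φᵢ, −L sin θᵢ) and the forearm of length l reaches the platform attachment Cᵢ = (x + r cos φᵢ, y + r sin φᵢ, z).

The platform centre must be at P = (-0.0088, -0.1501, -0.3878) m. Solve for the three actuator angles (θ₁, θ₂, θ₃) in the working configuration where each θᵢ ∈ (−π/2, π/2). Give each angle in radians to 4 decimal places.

θ₁ = 0.4363, θ₂ = 0.9598, θ₃ = -0.3495

φ1=0.0° → target in arm frame (-0.0088, -0.1501)
  A cos θ + B sin θ = C:  0.1488·cos θ + -0.3878·sin θ = -0.0290
  θ1 = atan2(B,A) + arccos(C/0.4154) = 0.4363
arm 2 (φ=120.0°): x'=-0.1256, y'=0.0827
  A=0.2656, B=-0.3878, C=(l²−L²−A²−y'²−z²)/(2L)=-0.1653
  γ=atan2(-0.3878,0.2656)=-0.9703;  ψ=arccos(-0.3516)=1.9301;  θ2=γ+ψ≈0.9598
φ3=240.0° → target in arm frame (0.1344, 0.0674)
  A=0.0056, B=-0.3878, C=(l²−L²−A²−y'²−z²)/(2L)=0.1381
  θ3 = atan2(B,A) + arccos(C/0.3878) = -0.3495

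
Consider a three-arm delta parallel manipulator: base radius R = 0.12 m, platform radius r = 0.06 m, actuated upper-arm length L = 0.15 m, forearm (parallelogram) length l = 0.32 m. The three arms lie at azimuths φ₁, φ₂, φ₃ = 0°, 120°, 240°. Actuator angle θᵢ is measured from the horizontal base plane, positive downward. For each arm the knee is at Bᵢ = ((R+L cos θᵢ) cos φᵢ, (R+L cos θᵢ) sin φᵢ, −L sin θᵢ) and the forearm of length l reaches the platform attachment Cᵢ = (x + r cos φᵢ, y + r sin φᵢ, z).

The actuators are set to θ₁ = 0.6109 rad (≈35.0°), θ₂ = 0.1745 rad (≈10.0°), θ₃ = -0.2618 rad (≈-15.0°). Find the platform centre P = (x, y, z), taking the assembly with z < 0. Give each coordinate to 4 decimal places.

arm 1 at φ=0.0°: e+L cos θ1 = 0.1829;  centre 1 = (0.1829, 0.0000, -0.0860)
centre 2 = (0.2077·cos120.0°, 0.2077·sin120.0°, -0.0260) = (-0.1039, 0.1799, -0.0260)
centre 3 = (0.2049·cos240.0°, 0.2049·sin240.0°, 0.0388) = (-0.1024, -0.1774, 0.0388)
subtract pairs → two planes through P
plane₁₂: -0.5735x+0.3598y+0.1200z = 0.0030
det = 0.4088;  x = -0.0049+0.3239z,  y = 0.0005+0.1828z
sphere 1 gives Az²+Bz+C=0 with A=1.1384, B=0.0506, C=-0.0597;  B²−4AC=0.2746;  roots -0.2524, 0.2079;  negative root z = -0.2524
x = -0.0867, y = -0.0457

(-0.0867, -0.0457, -0.2524)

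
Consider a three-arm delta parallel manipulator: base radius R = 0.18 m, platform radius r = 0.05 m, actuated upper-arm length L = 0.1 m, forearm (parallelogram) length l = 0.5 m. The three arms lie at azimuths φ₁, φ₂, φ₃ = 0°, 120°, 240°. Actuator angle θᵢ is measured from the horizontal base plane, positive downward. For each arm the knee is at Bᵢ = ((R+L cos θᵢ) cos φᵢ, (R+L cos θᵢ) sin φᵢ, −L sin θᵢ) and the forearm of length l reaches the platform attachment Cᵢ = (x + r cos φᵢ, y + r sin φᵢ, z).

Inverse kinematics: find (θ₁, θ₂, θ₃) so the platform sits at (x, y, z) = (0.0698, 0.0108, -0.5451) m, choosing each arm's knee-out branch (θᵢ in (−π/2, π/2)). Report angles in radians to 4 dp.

θ₁ = 0.6984, θ₂ = 1.1346, θ₃ = 1.2218

φ1=0.0° → target in arm frame (0.0698, 0.0108)
  A cos θ + B sin θ = C:  0.0602·cos θ + -0.5451·sin θ = -0.3044
  √(A²+B²)=0.5484;  θ1 = -1.4608+2.1592 ≈ 0.6984
arm 2 (φ=120.0°): x'=-0.0255, y'=-0.0658
  e−x'=0.1555;  (l²−L²−(e−x')²−y'²−z²)/2L = -0.4283
  θ2 = atan2(B,A) + arccos(C/0.5669) = 1.1346
φ3=240.0° → target in arm frame (-0.0443, 0.0550)
  A cos θ + B sin θ = C:  0.1743·cos θ + -0.5451·sin θ = -0.4526
  √(A²+B²)=0.5723;  θ3 = -1.2614+2.4832 ≈ 1.2218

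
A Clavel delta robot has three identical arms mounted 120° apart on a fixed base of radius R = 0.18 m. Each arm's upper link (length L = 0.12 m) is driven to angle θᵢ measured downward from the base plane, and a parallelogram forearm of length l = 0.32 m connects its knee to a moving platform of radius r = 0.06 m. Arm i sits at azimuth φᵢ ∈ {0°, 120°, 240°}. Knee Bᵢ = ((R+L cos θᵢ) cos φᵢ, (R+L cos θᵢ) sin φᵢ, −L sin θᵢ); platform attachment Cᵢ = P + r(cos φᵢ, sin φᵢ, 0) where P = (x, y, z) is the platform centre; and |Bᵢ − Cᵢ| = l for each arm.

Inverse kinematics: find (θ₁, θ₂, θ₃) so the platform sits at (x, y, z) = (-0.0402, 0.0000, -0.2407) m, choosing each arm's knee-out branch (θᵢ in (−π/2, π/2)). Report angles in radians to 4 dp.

θ₁ = 0.5238, θ₂ = 0.0869, θ₃ = 0.0869

φ1=0.0° → target in arm frame (-0.0402, 0.0000)
  A cos θ + B sin θ = C:  0.1602·cos θ + -0.2407·sin θ = 0.0183
  γ=atan2(-0.2407,0.1602)=-0.9836;  ψ=arccos(0.0634)=1.5074;  θ1=γ+ψ≈0.5238
arm 2 (φ=120.0°): x'=0.0201, y'=0.0348
  A cos θ + B sin θ = C:  0.0999·cos θ + -0.2407·sin θ = 0.0786
  γ=atan2(-0.2407,0.0999)=-1.1774;  ψ=arccos(0.3017)=1.2643;  θ2=γ+ψ≈0.0869
arm 3 (φ=240.0°): x'=0.0201, y'=-0.0348
  e−x'=0.0999;  (l²−L²−(e−x')²−y'²−z²)/2L = 0.0786
  γ=atan2(-0.2407,0.0999)=-1.1774;  ψ=arccos(0.3017)=1.2643;  θ3=γ+ψ≈0.0869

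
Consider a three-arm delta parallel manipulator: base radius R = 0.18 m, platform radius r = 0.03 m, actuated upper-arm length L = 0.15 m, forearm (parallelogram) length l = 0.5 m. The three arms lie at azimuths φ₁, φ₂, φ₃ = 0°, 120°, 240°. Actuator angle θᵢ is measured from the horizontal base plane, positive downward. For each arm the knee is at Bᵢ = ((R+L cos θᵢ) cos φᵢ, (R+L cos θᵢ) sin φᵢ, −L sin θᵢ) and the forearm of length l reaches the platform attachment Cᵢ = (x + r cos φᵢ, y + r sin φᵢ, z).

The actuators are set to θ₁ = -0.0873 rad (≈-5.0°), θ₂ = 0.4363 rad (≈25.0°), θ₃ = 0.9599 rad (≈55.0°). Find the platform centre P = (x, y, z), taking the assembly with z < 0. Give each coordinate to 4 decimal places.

φ1=0.0°: virtual centre (0.2994, 0.0000, 0.0131), radius l
arm 2 at φ=120.0°: ρ2 = 0.2859;  S2 = (-0.1430, 0.2476, -0.0634)
S3 = (0.2360·cos240.0°, 0.2360·sin240.0°, -0.1229) = (-0.1180, -0.2044, -0.1229)
|S₂|²−|S₁|² = -0.0040;  |S₃|²−|S₁|² = -0.0190
[-0.8848 0.4953 -0.1529]·P = -0.0040;  [-0.8349 -0.4088 -0.2719]·P = -0.0190
det = 0.7752;  x = 0.0143+-0.2544z,  y = 0.0173+-0.1456z
quadratic in z: (1.0859)z²+(0.1138)z+(-0.1682)=0, √Δ=0.8623 → z ∈ {-0.4495, 0.3446}; z = -0.4495 (taking z<0)
x = 0.1286, y = 0.0828

(0.1286, 0.0828, -0.4495)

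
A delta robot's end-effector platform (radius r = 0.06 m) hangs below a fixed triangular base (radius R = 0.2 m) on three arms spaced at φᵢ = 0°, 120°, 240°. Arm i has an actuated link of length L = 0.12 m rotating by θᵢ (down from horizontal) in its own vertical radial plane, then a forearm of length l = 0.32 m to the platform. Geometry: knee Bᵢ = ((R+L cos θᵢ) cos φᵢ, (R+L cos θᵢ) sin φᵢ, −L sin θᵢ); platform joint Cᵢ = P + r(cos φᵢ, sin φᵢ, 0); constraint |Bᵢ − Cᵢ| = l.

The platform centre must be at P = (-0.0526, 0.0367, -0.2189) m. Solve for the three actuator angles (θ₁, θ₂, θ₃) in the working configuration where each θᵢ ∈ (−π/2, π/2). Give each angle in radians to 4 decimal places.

rotate P by −φ1: (-0.0526, 0.0367, -0.2189)
  A=0.1926, B=-0.2189, C=(l²−L²−A²−y'²−z²)/(2L)=0.0068
  θ1 = atan2(B,A) + arccos(C/0.2916) = 0.6981
rotate P by −φ2: (0.0581, 0.0272, -0.2189)
  e−x'=0.0819;  (l²−L²−(e−x')²−y'²−z²)/2L = 0.1360
  γ=atan2(-0.2189,0.0819)=-1.2127;  ψ=arccos(0.5817)=0.9499;  θ2=γ+ψ≈-0.2628
φ3=240.0° → target in arm frame (-0.0055, -0.0639)
  A=0.1455, B=-0.2189, C=(l²−L²−A²−y'²−z²)/(2L)=0.0618
  γ=atan2(-0.2189,0.1455)=-0.9842;  ψ=arccos(0.2352)=1.3334;  θ3=γ+ψ≈0.3492

θ₁ = 0.6981, θ₂ = -0.2628, θ₃ = 0.3492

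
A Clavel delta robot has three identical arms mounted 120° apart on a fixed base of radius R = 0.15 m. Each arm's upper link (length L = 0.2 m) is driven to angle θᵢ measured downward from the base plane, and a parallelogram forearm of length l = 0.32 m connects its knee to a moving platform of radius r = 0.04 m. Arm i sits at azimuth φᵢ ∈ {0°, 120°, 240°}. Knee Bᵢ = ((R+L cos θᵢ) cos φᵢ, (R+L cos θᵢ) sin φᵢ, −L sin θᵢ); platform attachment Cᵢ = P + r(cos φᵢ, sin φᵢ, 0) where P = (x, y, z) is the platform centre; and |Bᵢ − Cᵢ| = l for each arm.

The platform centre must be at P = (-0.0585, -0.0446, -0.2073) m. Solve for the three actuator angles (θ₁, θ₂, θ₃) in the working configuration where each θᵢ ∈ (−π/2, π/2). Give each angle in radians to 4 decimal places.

θ₁ = 0.7852, θ₂ = 0.5240, θ₃ = 0.0000

rotate P by −φ1: (-0.0585, -0.0446, -0.2073)
  A=0.1685, B=-0.2073, C=(l²−L²−A²−y'²−z²)/(2L)=-0.0274
  √(A²+B²)=0.2671;  θ1 = -0.8883+1.6735 ≈ 0.7852
φ2=120.0° → target in arm frame (-0.0094, 0.0730)
  A cos θ + B sin θ = C:  0.1194·cos θ + -0.2073·sin θ = -0.0004
  γ=atan2(-0.2073,0.1194)=-1.0483;  ψ=arccos(-0.0015)=1.5723;  θ2=γ+ψ≈0.5240
φ3=240.0° → target in arm frame (0.0679, -0.0284)
  A cos θ + B sin θ = C:  0.0421·cos θ + -0.2073·sin θ = 0.0421
  γ=atan2(-0.2073,0.0421)=-1.3703;  ψ=arccos(0.1991)=1.3703;  θ3=γ+ψ≈0.0000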